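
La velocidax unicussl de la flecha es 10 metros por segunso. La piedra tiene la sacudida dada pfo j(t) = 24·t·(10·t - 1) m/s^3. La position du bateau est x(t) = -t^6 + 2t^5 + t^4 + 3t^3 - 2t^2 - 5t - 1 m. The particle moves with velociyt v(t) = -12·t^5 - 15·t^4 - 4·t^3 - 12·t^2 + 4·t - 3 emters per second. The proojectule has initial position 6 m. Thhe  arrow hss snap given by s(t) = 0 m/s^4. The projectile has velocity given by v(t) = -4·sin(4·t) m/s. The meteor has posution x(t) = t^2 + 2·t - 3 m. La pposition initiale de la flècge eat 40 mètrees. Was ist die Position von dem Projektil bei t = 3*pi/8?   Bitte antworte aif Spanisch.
Partiendo de la velocidad v(t) = -4·sin(4·t), tomamos 1 antiderivada. La antiderivada de la velocidad, con x(0) = 6, da la posición: x(t) = cos(4·t) + 5. De la ecuación de la posición x(t) = cos(4·t) + 5, sustituimos t = 3*pi/8 para obtener x = 5.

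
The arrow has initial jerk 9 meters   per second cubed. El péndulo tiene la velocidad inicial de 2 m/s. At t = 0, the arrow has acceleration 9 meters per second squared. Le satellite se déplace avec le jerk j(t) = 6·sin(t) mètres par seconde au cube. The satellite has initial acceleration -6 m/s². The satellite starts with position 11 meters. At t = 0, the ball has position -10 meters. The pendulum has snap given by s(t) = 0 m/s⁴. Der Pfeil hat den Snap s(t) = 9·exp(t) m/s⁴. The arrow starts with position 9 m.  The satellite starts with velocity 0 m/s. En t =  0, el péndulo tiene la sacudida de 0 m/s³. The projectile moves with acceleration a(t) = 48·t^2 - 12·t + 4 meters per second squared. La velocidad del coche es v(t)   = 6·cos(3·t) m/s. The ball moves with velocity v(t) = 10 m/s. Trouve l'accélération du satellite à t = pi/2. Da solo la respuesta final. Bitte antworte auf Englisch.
The acceleration at t = pi/2 is a = 0.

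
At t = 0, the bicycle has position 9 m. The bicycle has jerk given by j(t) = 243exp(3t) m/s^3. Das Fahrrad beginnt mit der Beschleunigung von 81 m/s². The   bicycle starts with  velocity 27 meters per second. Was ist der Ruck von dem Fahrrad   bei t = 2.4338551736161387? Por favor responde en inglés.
We have jerk j(t) = 243·exp(3·t). Substituting t = 2.4338551736161387: j(2.4338551736161387) = 360276.461452162.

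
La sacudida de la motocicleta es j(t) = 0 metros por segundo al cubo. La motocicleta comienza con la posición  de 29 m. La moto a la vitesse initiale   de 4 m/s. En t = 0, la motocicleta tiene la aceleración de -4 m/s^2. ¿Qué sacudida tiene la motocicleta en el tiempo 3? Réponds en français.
En utilisant j(t) = 0 et en substituant t = 3, nous trouvons j = 0.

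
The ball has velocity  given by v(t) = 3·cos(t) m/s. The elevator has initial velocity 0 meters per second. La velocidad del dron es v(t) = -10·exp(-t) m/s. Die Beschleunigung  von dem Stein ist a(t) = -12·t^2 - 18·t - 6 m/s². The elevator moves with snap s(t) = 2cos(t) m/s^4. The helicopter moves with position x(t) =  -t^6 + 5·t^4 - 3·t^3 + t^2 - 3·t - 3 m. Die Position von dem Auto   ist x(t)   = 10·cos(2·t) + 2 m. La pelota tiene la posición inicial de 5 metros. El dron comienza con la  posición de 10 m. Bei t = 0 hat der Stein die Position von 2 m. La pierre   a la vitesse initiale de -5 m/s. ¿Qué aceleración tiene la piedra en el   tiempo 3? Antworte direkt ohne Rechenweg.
En t = 3, a = -168.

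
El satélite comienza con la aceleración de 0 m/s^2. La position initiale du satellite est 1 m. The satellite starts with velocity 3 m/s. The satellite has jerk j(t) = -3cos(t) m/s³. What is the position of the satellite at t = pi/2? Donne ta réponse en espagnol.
Debemos encontrar la integral de nuestra ecuación de la sacudida j(t) = -3·cos(t) 3 veces. Tomando ∫j(t)dt y aplicando a(0) = 0, encontramos a(t) = -3·sin(t). La integral de la aceleración es la velocidad. Usando v(0) = 3, obtenemos v(t) = 3·cos(t). Integrando la velocidad y usando la condición inicial x(0) = 1, obtenemos x(t) = 3·sin(t) + 1. De la ecuación de la posición x(t) = 3·sin(t) + 1, sustituimos t = pi/2 para obtener x = 4.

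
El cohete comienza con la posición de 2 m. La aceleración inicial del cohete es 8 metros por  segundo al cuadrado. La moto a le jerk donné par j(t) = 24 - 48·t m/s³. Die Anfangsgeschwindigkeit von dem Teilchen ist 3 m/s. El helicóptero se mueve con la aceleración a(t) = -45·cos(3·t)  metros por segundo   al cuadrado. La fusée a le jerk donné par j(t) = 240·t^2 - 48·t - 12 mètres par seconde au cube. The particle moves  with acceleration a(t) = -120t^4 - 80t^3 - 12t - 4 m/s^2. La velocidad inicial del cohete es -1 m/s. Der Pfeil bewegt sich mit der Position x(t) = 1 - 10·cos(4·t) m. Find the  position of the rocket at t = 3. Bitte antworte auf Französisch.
Nous devons intégrer notre équation du jerk j(t) = 240·t^2 - 48·t - 12 3 fois. L'intégrale du jerk, avec a(0) = 8, donne l'accélération: a(t) = 80·t^3 - 24·t^2 - 12·t + 8. En prenant ∫a(t)dt et en appliquant v(0) = -1, nous trouvons v(t) = 20·t^4 - 8·t^3 - 6·t^2 + 8·t - 1. L'intégrale de la vitesse est la position. En utilisant x(0) = 2, nous obtenons x(t) = 4·t^5 - 2·t^4 - 2·t^3 + 4·t^2 - t + 2. En utilisant x(t) = 4·t^5 - 2·t^4 - 2·t^3 + 4·t^2 - t + 2 et en substituant t = 3, nous trouvons x = 791.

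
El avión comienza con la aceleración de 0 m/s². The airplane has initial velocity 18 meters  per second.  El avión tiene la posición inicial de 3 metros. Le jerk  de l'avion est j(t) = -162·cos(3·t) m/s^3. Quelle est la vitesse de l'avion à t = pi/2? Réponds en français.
Nous devons trouver l'intégrale de notre équation du jerk j(t) = -162·cos(3·t) 2 fois. La primitive du jerk, avec a(0) = 0, donne l'accélération: a(t) = -54·sin(3·t). En prenant ∫a(t)dt et en appliquant v(0) = 18, nous trouvons v(t) = 18·cos(3·t). Nous avons la vitesse v(t) = 18·cos(3·t). En substituant t = pi/2: v(pi/2) = 0.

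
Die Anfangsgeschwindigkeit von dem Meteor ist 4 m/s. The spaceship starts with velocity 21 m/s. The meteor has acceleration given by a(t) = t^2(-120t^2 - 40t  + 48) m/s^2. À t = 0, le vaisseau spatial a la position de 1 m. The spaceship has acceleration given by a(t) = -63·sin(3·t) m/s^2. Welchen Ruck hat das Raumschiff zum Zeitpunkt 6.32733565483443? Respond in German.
Ausgehend von der Beschleunigung a(t) = -63·sin(3·t), nehmen wir 1 Ableitung. Mit d/dt von a(t) finden wir j(t) = -189·cos(3·t). Wir haben den Ruck j(t) = -189·cos(3·t). Durch Einsetzen von t = 6.32733565483443: j(6.32733565483443) = -187.344582400423.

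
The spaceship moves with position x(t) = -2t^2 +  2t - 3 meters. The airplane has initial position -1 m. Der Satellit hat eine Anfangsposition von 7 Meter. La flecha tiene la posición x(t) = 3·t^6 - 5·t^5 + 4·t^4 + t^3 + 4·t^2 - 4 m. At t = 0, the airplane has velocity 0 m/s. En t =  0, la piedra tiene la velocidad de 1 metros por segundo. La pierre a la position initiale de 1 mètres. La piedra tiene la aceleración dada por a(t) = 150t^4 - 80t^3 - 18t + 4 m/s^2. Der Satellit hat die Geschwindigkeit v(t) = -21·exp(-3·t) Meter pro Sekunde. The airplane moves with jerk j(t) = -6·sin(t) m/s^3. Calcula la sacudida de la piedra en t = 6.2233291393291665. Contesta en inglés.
Starting from acceleration a(t) = 150·t^4 - 80·t^3 - 18·t + 4, we take 1 derivative. Differentiating acceleration, we get jerk: j(t) = 600·t^3 - 240·t^2 - 18. Using j(t) = 600·t^3 - 240·t^2 - 18 and substituting t = 6.2233291393291665, we find j = 135303.913104194.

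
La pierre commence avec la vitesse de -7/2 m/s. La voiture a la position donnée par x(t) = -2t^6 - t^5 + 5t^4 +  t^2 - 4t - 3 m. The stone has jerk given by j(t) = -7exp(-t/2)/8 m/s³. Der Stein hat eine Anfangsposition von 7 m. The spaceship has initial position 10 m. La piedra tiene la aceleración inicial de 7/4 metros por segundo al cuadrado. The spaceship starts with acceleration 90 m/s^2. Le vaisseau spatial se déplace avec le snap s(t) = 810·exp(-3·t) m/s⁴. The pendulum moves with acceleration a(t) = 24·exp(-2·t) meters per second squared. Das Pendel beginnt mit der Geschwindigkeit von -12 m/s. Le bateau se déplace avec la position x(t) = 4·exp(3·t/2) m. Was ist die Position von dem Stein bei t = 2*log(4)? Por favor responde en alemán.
Wir müssen unsere Gleichung für den Ruck j(t) = -7·exp(-t/2)/8 3-mal integrieren. Die Stammfunktion von dem Ruck ist die Beschleunigung. Mit a(0) = 7/4 erhalten wir a(t) = 7·exp(-t/2)/4. Durch Integration von der Beschleunigung und Verwendung der Anfangsbedingung v(0) = -7/2, erhalten wir v(t) = -7·exp(-t/2)/2. Mit ∫v(t)dt und Anwendung von x(0) = 7, finden wir x(t) = 7·exp(-t/2). Aus der Gleichung für die Position x(t) = 7·exp(-t/2), setzen wir t = 2*log(4) ein und erhalten x = 7/4.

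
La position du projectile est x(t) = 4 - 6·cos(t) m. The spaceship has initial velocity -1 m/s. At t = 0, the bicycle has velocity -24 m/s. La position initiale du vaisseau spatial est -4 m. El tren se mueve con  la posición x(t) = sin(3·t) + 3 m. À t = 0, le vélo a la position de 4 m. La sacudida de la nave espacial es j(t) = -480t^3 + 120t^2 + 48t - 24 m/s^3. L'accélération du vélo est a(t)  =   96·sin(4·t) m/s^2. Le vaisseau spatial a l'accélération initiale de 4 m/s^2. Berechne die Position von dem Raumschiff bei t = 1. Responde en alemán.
Wir müssen das Integral unserer Gleichung für den Ruck j(t) = -480·t^3 + 120·t^2 + 48·t - 24 3-mal finden. Durch Integration von dem Ruck und Verwendung der Anfangsbedingung a(0) = 4, erhalten wir a(t) = -120·t^4 + 40·t^3 + 24·t^2 - 24·t + 4. Mit ∫a(t)dt und Anwendung von v(0) = -1, finden wir v(t) = -24·t^5 + 10·t^4 + 8·t^3 - 12·t^2 + 4·t - 1. Das Integral von der Geschwindigkeit ist die Position. Mit x(0) = -4 erhalten wir x(t) = -4·t^6 + 2·t^5 + 2·t^4 - 4·t^3 + 2·t^2 - t - 4. Aus der Gleichung für die Position x(t) = -4·t^6 + 2·t^5 + 2·t^4 - 4·t^3 + 2·t^2 - t - 4, setzen wir t = 1 ein und erhalten x = -7.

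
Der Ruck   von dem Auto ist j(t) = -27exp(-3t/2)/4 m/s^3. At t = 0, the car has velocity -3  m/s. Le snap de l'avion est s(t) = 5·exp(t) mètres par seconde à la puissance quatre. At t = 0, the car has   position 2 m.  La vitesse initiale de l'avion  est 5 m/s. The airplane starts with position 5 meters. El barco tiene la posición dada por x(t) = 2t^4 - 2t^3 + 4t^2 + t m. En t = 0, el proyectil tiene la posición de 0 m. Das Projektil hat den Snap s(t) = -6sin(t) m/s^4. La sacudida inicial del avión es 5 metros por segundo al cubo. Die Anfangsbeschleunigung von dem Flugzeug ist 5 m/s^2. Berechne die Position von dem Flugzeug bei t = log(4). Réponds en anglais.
We need to integrate our snap equation s(t) = 5·exp(t) 4 times. The antiderivative of snap is jerk. Using j(0) = 5, we get j(t) = 5·exp(t). Integrating jerk and using the initial condition a(0) = 5, we get a(t) = 5·exp(t). The antiderivative of acceleration is velocity. Using v(0) = 5, we get v(t) = 5·exp(t). Finding the antiderivative of v(t) and using x(0) = 5: x(t) = 5·exp(t). We have position x(t) = 5·exp(t). Substituting t = log(4): x(log(4)) = 20.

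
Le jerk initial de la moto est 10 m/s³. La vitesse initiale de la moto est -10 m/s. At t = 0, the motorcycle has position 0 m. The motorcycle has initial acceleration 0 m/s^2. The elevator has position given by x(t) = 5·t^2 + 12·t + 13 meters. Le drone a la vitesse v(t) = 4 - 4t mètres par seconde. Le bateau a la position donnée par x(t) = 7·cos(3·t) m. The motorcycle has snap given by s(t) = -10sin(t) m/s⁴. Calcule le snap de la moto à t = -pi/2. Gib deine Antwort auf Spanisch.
Usando s(t) = -10·sin(t) y sustituyendo t = -pi/2, encontramos s = 10.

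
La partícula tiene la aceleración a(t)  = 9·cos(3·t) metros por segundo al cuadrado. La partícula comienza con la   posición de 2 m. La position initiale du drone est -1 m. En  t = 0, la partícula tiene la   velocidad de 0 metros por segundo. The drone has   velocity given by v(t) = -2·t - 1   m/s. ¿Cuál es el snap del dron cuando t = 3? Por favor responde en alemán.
Ausgehend von der Geschwindigkeit v(t) = -2·t - 1, nehmen wir 3 Ableitungen. Die Ableitung von der Geschwindigkeit ergibt die Beschleunigung: a(t) = -2. Durch Ableiten von der Beschleunigung erhalten wir den Ruck: j(t) = 0. Die Ableitung von dem Ruck ergibt den Snap: s(t) = 0. Mit s(t) = 0 und Einsetzen von t = 3, finden wir s = 0.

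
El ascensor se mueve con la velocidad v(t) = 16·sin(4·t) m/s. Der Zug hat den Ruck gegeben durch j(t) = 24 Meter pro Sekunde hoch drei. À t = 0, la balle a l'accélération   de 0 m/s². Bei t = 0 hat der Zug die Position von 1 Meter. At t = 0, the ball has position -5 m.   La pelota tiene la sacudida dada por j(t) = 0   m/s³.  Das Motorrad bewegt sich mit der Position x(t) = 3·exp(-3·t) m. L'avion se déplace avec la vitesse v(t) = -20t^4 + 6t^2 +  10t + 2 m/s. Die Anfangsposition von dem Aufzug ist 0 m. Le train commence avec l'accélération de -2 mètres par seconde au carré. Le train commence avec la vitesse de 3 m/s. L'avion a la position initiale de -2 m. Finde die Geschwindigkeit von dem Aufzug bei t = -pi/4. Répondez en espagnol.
Usando v(t) = 16·sin(4·t) y sustituyendo t = -pi/4, encontramos v = 0.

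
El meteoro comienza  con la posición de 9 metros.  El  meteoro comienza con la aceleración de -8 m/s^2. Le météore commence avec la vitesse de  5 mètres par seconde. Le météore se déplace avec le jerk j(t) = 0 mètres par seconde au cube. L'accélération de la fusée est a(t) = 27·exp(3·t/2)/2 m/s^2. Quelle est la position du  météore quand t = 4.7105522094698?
Nous devons intégrer notre équation du jerk j(t) = 0 3 fois. La primitive du jerk est l'accélération. En utilisant a(0) = -8, nous obtenons a(t) = -8. La primitive de l'accélération, avec v(0) = 5, donne la vitesse: v(t) = 5 - 8·t. En prenant ∫v(t)dt et en appliquant x(0) = 9, nous trouvons x(t) = -4·t^2 + 5·t + 9. De l'équation de la position x(t) = -4·t^2 + 5·t + 9, nous substituons t = 4.7105522094698 pour obtenir x = -56.2044474252143.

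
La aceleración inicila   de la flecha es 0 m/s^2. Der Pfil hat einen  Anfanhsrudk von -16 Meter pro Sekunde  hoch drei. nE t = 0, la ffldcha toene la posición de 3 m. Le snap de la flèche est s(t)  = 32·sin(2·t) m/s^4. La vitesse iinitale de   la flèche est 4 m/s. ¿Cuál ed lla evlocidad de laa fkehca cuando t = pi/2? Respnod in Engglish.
We must find the antiderivative of our snap equation s(t) = 32·sin(2·t) 3 times. Taking ∫s(t)dt and applying j(0) = -16, we find j(t) = -16·cos(2·t). Finding the antiderivative of j(t) and using a(0) = 0: a(t) = -8·sin(2·t). The antiderivative of acceleration is velocity. Using v(0) = 4, we get v(t) = 4·cos(2·t). Using v(t) = 4·cos(2·t) and substituting t = pi/2, we find v = -4.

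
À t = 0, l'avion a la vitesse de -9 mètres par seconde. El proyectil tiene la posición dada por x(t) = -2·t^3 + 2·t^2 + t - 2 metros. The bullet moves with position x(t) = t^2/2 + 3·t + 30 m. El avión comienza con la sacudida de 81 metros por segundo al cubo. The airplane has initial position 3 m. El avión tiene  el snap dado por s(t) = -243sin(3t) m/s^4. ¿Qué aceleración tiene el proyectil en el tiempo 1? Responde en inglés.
We must differentiate our position equation x(t) = -2·t^3 + 2·t^2 + t - 2 2 times. Taking d/dt of x(t), we find v(t) = -6·t^2 + 4·t + 1. Differentiating velocity, we get acceleration: a(t) = 4 - 12·t. Using a(t) = 4 - 12·t and substituting t = 1, we find a = -8.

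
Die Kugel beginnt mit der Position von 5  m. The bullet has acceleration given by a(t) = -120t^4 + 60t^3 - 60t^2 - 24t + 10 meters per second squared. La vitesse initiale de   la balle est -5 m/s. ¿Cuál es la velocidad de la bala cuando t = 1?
Para resolver esto, necesitamos tomar 1 antiderivada de nuestra ecuación de la aceleración a(t) = -120·t^4 + 60·t^3 - 60·t^2 - 24·t + 10. La antiderivada de la aceleración es la velocidad. Usando v(0) = -5, obtenemos v(t) = -24·t^5 + 15·t^4 - 20·t^3 - 12·t^2 + 10·t - 5. De la ecuación de la velocidad v(t) = -24·t^5 + 15·t^4 - 20·t^3 - 12·t^2 + 10·t - 5, sustituimos t = 1 para obtener v = -36.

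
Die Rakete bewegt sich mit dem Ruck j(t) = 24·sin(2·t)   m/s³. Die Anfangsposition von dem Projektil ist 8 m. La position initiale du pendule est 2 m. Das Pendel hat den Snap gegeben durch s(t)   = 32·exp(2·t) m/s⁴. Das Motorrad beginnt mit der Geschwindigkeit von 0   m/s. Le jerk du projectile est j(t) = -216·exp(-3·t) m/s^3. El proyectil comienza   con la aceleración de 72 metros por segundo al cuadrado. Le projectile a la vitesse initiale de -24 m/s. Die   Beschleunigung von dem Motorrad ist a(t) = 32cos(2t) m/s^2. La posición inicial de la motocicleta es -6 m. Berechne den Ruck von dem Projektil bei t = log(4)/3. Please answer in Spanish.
De la ecuación de la sacudida j(t) = -216·exp(-3·t), sustituimos t = log(4)/3 para obtener j = -54.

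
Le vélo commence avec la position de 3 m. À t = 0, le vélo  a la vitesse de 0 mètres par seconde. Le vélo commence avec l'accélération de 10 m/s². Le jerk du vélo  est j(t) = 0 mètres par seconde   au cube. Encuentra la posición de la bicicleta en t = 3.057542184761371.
Debemos encontrar la antiderivada de nuestra ecuación de la sacudida j(t) = 0 3 veces. La antiderivada de la sacudida es la aceleración. Usando a(0) = 10, obtenemos a(t) = 10. La integral de la aceleración es la velocidad. Usando v(0) = 0, obtenemos v(t) = 10·t. La integral de la velocidad, con x(0) = 3, da la posición: x(t) = 5·t^2 + 3. Usando x(t) = 5·t^2 + 3 y sustituyendo t = 3.057542184761371, encontramos x = 49.7428210579767.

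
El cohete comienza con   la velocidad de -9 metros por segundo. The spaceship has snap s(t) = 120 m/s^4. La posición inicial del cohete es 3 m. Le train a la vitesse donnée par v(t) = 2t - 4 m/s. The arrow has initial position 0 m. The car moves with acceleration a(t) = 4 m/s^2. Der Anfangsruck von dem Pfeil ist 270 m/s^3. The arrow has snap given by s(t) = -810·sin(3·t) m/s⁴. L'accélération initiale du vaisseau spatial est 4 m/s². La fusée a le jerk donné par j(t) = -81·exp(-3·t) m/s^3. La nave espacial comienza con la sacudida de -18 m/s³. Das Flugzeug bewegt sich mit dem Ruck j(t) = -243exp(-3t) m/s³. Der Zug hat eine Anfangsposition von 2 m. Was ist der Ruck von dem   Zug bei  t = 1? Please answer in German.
Um dies zu lösen, müssen wir 2 Ableitungen unserer Gleichung für die Geschwindigkeit v(t) = 2·t - 4 nehmen. Die Ableitung von der Geschwindigkeit ergibt die Beschleunigung: a(t) = 2. Durch Ableiten von der Beschleunigung erhalten wir den Ruck: j(t) = 0. Wir haben den Ruck j(t) = 0. Durch Einsetzen von t = 1: j(1) = 0.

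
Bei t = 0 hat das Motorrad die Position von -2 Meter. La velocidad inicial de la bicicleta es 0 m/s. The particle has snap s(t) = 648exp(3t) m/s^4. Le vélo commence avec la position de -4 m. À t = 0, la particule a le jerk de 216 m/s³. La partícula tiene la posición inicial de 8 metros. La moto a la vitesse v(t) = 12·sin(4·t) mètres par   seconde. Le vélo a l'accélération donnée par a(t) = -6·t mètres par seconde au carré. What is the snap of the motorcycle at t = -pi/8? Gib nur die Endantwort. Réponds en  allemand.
s(-pi/8) = 0.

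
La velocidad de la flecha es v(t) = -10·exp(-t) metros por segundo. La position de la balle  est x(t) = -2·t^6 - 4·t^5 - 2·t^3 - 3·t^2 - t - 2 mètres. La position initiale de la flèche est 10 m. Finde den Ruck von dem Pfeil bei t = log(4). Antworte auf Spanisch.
Para resolver esto, necesitamos tomar 2 derivadas de nuestra ecuación de la velocidad v(t) = -10·exp(-t). La derivada de la velocidad da la aceleración: a(t) = 10·exp(-t). Tomando d/dt de a(t), encontramos j(t) = -10·exp(-t). De la ecuación de la sacudida j(t) = -10·exp(-t), sustituimos t = log(4) para obtener j = -5/2.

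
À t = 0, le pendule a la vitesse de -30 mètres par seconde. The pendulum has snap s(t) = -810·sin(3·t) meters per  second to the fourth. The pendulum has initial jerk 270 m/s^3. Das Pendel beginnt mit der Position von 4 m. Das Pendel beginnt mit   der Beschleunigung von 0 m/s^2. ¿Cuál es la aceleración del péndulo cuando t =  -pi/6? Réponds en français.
En partant du snap s(t) = -810·sin(3·t), nous prenons 2 primitives. La primitive du snap est le jerk. En utilisant j(0) = 270, nous obtenons j(t) = 270·cos(3·t). L'intégrale du jerk est l'accélération. En utilisant a(0) = 0, nous obtenons a(t) = 90·sin(3·t). En utilisant a(t) = 90·sin(3·t) et en substituant t = -pi/6, nous trouvons a = -90.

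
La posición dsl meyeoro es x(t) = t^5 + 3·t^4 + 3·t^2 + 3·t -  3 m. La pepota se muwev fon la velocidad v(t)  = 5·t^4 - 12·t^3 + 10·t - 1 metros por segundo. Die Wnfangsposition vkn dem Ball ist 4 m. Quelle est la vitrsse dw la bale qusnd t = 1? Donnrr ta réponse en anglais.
Using v(t) = 5·t^4 - 12·t^3 + 10·t - 1 and substituting t = 1, we find v = 2.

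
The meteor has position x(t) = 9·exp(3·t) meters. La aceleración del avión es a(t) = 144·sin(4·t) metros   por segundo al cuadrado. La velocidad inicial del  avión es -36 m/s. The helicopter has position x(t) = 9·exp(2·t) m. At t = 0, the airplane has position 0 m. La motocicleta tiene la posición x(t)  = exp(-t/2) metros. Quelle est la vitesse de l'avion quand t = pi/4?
En partant de l'accélération a(t) = 144·sin(4·t), nous prenons 1 intégrale. En prenant ∫a(t)dt et en appliquant v(0) = -36, nous trouvons v(t) = -36·cos(4·t). De l'équation de la vitesse v(t) = -36·cos(4·t), nous substituons t = pi/4 pour obtenir v = 36.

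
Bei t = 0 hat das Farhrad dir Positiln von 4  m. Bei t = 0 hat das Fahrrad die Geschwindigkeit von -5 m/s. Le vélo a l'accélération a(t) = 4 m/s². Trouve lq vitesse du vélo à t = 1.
Nous devons trouver l'intégrale de notre équation de l'accélération a(t) = 4 1 fois. En intégrant l'accélération et en utilisant la condition initiale v(0) = -5, nous obtenons v(t) = 4·t - 5. De l'équation de la vitesse v(t) = 4·t - 5, nous substituons t = 1 pour obtenir v = -1.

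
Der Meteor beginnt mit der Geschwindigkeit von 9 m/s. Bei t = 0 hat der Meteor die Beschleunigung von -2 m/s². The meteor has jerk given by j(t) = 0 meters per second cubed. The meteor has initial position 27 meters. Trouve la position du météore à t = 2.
En partant du jerk j(t) = 0, nous prenons 3 primitives. En intégrant le jerk et en utilisant la condition initiale a(0) = -2, nous obtenons a(t) = -2. En intégrant l'accélération et en utilisant la condition initiale v(0) = 9, nous obtenons v(t) = 9 - 2·t. En intégrant la vitesse et en utilisant la condition initiale x(0) = 27, nous obtenons x(t) = -t^2 + 9·t + 27. Nous avons la position x(t) = -t^2 + 9·t + 27. En substituant t = 2: x(2) = 41.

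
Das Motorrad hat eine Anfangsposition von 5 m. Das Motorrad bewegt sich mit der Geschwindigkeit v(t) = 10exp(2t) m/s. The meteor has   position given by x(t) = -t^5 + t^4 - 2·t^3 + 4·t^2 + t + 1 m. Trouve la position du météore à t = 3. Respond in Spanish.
De la ecuación de la posición x(t) = -t^5 + t^4 - 2·t^3 + 4·t^2 + t + 1, sustituimos t = 3 para obtener x = -176.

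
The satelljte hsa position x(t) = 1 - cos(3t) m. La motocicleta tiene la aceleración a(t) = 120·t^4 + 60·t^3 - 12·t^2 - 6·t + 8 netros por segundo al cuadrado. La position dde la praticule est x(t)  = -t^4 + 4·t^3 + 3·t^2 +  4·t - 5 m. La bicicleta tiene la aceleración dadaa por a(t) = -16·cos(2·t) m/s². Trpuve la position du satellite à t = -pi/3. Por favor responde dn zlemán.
Wir haben die Position x(t) = 1 - cos(3·t). Durch Einsetzen von t = -pi/3: x(-pi/3) = 2.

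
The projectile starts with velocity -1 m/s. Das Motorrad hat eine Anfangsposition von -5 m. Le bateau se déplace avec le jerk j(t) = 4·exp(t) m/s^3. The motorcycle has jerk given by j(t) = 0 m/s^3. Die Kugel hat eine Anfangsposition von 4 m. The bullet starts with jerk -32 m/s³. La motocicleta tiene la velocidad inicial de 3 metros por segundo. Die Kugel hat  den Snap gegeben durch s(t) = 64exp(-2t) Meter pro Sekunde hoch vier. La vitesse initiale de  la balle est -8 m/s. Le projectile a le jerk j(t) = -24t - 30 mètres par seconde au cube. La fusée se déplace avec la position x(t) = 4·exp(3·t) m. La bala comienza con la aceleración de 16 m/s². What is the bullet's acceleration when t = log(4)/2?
We must find the integral of our snap equation s(t) = 64·exp(-2·t) 2 times. Finding the integral of s(t) and using j(0) = -32: j(t) = -32·exp(-2·t). Finding the integral of j(t) and using a(0) = 16: a(t) = 16·exp(-2·t). From the given acceleration equation a(t) = 16·exp(-2·t), we substitute t = log(4)/2 to get a = 4.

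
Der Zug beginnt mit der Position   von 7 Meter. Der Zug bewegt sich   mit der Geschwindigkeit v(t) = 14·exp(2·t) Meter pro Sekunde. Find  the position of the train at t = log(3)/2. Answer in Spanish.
Debemos encontrar la antiderivada de nuestra ecuación de la velocidad v(t) = 14·exp(2·t) 1 vez. Tomando ∫v(t)dt y aplicando x(0) = 7, encontramos x(t) = 7·exp(2·t). De la ecuación de la posición x(t) = 7·exp(2·t), sustituimos t = log(3)/2 para obtener x = 21.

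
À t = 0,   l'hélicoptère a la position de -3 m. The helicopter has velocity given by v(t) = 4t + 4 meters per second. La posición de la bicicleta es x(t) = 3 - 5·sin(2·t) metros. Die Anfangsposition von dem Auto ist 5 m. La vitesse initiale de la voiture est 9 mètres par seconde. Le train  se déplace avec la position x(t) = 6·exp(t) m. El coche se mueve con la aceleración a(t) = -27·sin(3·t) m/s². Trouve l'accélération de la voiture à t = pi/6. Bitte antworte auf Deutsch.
Mit a(t) = -27·sin(3·t) und Einsetzen von t = pi/6, finden wir a = -27.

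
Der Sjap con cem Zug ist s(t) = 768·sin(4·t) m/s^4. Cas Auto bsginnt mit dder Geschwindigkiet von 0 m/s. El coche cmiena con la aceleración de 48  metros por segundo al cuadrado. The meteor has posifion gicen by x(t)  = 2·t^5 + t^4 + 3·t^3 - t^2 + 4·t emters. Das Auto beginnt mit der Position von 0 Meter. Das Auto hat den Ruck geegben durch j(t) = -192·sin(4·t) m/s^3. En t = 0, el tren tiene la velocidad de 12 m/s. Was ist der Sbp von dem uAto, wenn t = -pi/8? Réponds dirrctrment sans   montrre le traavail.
Der Snap bei t = -pi/8 ist s = 0.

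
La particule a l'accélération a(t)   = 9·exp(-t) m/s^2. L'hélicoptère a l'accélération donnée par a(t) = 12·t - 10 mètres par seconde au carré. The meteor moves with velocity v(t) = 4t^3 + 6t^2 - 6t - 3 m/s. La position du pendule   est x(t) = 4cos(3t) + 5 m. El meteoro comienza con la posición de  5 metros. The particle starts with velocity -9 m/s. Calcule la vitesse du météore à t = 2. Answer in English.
We have velocity v(t) = 4·t^3 + 6·t^2 - 6·t - 3. Substituting t = 2: v(2) = 41.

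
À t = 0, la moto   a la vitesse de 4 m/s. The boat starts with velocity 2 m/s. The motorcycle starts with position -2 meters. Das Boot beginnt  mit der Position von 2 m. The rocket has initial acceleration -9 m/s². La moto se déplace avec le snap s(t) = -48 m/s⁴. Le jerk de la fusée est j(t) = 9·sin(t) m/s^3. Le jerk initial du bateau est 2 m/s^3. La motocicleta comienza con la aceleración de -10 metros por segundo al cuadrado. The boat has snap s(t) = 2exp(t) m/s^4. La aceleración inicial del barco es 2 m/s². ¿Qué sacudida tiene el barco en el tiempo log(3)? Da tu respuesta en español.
Partiendo del snap s(t) = 2·exp(t), tomamos 1 antiderivada. La antiderivada del snap es la sacudida. Usando j(0) = 2, obtenemos j(t) = 2·exp(t). De la ecuación de la sacudida j(t) = 2·exp(t), sustituimos t = log(3) para obtener j = 6.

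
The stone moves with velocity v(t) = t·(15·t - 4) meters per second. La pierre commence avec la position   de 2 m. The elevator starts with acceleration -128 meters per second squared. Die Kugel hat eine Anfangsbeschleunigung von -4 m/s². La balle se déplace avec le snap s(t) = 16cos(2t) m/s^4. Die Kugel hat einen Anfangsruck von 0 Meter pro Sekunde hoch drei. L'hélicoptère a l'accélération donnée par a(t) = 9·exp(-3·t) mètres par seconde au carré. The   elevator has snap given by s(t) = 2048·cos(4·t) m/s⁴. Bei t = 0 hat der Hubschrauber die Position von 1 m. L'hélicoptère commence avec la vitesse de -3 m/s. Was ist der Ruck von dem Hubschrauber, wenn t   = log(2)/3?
Wir müssen unsere Gleichung für die Beschleunigung a(t) = 9·exp(-3·t) 1-mal ableiten. Die Ableitung von der Beschleunigung ergibt den Ruck: j(t) = -27·exp(-3·t). Mit j(t) = -27·exp(-3·t) und Einsetzen von t = log(2)/3, finden wir j = -27/2.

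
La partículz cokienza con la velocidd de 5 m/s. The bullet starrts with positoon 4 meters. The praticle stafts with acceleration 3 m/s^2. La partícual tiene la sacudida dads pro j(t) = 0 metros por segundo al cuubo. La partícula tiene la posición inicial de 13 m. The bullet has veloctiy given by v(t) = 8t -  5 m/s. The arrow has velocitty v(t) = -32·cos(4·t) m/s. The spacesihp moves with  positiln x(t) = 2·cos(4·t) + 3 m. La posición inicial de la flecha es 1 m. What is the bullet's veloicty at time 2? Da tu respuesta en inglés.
Using v(t) = 8·t - 5 and substituting t = 2, we find v = 11.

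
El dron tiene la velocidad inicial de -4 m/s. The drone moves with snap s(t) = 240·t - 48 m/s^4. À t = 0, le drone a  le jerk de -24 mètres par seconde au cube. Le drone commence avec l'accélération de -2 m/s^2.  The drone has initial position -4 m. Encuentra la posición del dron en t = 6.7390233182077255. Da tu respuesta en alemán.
Ausgehend von dem Snap s(t) = 240·t - 48, nehmen wir 4 Integrale. Das Integral von dem Snap, mit j(0) = -24, ergibt den Ruck: j(t) = 120·t^2 - 48·t - 24. Die Stammfunktion von dem Ruck ist die Beschleunigung. Mit a(0) = -2 erhalten wir a(t) = 40·t^3 - 24·t^2 - 24·t - 2. Durch Integration von der Beschleunigung und Verwendung der Anfangsbedingung v(0) = -4, erhalten wir v(t) = 10·t^4 - 8·t^3 - 12·t^2 - 2·t - 4. Die Stammfunktion von der Geschwindigkeit ist die Position. Mit x(0) = -4 erhalten wir x(t) = 2·t^5 - 2·t^4 - 4·t^3 - t^2 - 4·t - 4. Mit x(t) = 2·t^5 - 2·t^4 - 4·t^3 - t^2 - 4·t - 4 und Einsetzen von t = 6.7390233182077255, finden wir x = 22372.5712629695.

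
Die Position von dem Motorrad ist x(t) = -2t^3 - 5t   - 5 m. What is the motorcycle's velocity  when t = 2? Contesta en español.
Debemos derivar nuestra ecuación de la posición x(t) = -2·t^3 - 5·t - 5 1 vez. Tomando d/dt de x(t), encontramos v(t) = -6·t^2 - 5. Usando v(t) = -6·t^2 - 5 y sustituyendo t = 2, encontramos v = -29.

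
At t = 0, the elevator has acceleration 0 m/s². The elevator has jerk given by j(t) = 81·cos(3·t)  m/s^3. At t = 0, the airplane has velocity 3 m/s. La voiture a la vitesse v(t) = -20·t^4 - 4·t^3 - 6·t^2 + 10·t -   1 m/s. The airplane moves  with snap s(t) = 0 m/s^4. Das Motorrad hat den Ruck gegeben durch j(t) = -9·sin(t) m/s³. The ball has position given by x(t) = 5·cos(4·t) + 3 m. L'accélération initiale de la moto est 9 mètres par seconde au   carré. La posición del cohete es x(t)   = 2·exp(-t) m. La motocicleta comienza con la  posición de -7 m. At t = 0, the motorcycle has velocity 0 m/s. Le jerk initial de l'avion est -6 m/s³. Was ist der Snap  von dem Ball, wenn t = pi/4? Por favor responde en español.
Para resolver esto, necesitamos tomar 4 derivadas de nuestra ecuación de la posición x(t) = 5·cos(4·t) + 3. Derivando la posición, obtenemos la velocidad: v(t) = -20·sin(4·t). Derivando la velocidad, obtenemos la aceleración: a(t) = -80·cos(4·t). La derivada de la aceleración da la sacudida: j(t) = 320·sin(4·t). La derivada de la sacudida da el snap: s(t) = 1280·cos(4·t). De la ecuación del snap s(t) = 1280·cos(4·t), sustituimos t = pi/4 para obtener s = -1280.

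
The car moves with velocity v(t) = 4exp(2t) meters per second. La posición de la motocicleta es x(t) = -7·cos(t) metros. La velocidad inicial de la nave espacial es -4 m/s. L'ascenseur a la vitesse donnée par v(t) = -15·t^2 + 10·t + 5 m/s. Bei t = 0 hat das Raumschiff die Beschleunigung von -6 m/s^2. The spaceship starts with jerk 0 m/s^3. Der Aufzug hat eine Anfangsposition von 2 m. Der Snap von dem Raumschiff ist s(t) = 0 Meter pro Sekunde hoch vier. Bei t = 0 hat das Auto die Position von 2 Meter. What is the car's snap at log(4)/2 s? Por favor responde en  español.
Para resolver esto, necesitamos tomar 3 derivadas de nuestra ecuación de la velocidad v(t) = 4·exp(2·t). Derivando la velocidad, obtenemos la aceleración: a(t) = 8·exp(2·t). Tomando d/dt de a(t), encontramos j(t) = 16·exp(2·t). La derivada de la sacudida da el snap: s(t) = 32·exp(2·t). Tenemos el snap s(t) = 32·exp(2·t). Sustituyendo t = log(4)/2: s(log(4)/2) = 128.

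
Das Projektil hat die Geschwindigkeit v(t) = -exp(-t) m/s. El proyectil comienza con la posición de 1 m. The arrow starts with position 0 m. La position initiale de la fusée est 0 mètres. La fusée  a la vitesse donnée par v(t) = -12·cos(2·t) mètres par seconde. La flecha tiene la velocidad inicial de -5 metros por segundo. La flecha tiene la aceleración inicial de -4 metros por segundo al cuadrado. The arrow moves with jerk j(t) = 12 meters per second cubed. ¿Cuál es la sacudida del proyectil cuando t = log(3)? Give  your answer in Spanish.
Debemos derivar nuestra ecuación de la velocidad v(t) = -exp(-t) 2 veces. La derivada de la velocidad da la aceleración: a(t) = exp(-t). Derivando la aceleración, obtenemos la sacudida: j(t) = -exp(-t). De la ecuación de la sacudida j(t) = -exp(-t), sustituimos t = log(3) para obtener j = -1/3.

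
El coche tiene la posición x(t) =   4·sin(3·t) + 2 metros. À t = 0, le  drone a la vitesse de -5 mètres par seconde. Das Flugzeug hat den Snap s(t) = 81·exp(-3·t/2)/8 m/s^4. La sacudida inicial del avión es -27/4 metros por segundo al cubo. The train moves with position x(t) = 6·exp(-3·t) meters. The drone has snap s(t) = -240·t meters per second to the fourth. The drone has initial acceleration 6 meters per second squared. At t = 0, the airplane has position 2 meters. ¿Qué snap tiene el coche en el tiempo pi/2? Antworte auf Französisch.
En partant de la position x(t) = 4·sin(3·t) + 2, nous prenons 4 dérivées. La dérivée de la position donne la vitesse: v(t) = 12·cos(3·t). La dérivée de la vitesse donne l'accélération: a(t) = -36·sin(3·t). La dérivée de l'accélération donne le jerk: j(t) = -108·cos(3·t). La dérivée du jerk donne le snap: s(t) = 324·sin(3·t). De l'équation du snap s(t) = 324·sin(3·t), nous substituons t = pi/2 pour obtenir s = -324.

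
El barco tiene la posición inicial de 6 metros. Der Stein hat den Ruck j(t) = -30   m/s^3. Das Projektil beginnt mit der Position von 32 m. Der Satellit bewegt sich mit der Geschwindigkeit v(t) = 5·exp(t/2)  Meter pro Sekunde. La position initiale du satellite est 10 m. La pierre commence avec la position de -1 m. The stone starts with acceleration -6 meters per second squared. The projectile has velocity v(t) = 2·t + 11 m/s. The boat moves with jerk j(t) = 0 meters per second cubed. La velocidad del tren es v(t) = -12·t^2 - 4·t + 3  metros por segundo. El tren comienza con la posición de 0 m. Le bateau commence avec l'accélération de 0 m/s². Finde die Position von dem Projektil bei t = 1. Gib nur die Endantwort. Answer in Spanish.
x(1) = 44.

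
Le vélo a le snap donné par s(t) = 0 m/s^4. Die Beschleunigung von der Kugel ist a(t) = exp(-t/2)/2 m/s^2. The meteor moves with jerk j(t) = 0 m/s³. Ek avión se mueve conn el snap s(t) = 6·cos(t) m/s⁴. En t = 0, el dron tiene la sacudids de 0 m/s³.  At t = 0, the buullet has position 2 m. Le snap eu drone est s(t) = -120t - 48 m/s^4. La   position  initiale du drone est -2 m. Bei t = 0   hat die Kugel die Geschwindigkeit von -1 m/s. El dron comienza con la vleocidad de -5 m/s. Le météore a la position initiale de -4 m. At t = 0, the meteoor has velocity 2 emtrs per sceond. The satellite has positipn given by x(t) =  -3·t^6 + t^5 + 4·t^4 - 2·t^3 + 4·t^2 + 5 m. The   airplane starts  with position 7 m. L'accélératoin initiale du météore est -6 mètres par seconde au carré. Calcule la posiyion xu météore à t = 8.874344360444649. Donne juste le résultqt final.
x(8.874344360444649) = -222.513274762378.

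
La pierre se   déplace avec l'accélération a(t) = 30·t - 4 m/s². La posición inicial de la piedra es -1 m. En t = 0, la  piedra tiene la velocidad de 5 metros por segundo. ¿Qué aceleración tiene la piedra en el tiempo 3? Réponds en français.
Nous avons l'accélération a(t) = 30·t - 4. En substituant t = 3: a(3) = 86.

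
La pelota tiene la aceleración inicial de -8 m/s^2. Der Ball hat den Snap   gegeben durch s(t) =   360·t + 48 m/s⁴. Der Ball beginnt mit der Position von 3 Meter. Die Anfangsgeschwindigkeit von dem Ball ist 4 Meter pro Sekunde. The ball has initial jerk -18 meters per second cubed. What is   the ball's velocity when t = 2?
We must find the antiderivative of our snap equation s(t) = 360·t + 48 3 times. Integrating snap and using the initial condition j(0) = -18, we get j(t) = 180·t^2 + 48·t - 18. The integral of jerk is acceleration. Using a(0) = -8, we get a(t) = 60·t^3 + 24·t^2 - 18·t - 8. The integral of acceleration, with v(0) = 4, gives velocity: v(t) = 15·t^4 + 8·t^3 - 9·t^2 - 8·t + 4. From the given velocity equation v(t) = 15·t^4 + 8·t^3 - 9·t^2 - 8·t + 4, we substitute t = 2 to get v = 256.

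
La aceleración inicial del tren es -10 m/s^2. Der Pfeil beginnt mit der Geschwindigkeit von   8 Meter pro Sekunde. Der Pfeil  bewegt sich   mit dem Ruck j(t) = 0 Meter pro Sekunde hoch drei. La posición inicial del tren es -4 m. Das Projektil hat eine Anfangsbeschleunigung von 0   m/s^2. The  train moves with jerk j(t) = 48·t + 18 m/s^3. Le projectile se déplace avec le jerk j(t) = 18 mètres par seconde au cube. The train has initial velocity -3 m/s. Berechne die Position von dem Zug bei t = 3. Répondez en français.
Nous devons intégrer notre équation du jerk j(t) = 48·t + 18 3 fois. En intégrant le jerk et en utilisant la condition initiale a(0) = -10, nous obtenons a(t) = 24·t^2 + 18·t - 10. En intégrant l'accélération et en utilisant la condition initiale v(0) = -3, nous obtenons v(t) = 8·t^3 + 9·t^2 - 10·t - 3. La primitive de la vitesse, avec x(0) = -4, donne la position: x(t) = 2·t^4 + 3·t^3 - 5·t^2 - 3·t - 4. Nous avons la position x(t) = 2·t^4 + 3·t^3 - 5·t^2 - 3·t - 4. En substituant t = 3: x(3) = 185.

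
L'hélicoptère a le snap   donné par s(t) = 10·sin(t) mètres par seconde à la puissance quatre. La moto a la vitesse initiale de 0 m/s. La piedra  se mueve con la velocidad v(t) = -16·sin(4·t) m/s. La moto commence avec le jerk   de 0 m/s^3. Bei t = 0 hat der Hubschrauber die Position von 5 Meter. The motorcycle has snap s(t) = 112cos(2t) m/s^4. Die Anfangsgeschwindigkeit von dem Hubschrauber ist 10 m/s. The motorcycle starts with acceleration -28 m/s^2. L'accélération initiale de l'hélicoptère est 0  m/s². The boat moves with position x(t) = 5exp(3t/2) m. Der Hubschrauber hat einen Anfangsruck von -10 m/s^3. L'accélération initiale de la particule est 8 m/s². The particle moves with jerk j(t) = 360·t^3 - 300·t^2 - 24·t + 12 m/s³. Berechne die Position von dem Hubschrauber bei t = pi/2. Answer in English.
To find the answer, we compute 4 integrals of s(t) = 10·sin(t). The antiderivative of snap is jerk. Using j(0) = -10, we get j(t) = -10·cos(t). The integral of jerk is acceleration. Using a(0) = 0, we get a(t) = -10·sin(t). Finding the antiderivative of a(t) and using v(0) = 10: v(t) = 10·cos(t). Finding the integral of v(t) and using x(0) = 5: x(t) = 10·sin(t) + 5. From the given position equation x(t) = 10·sin(t) + 5, we substitute t = pi/2 to get x = 15.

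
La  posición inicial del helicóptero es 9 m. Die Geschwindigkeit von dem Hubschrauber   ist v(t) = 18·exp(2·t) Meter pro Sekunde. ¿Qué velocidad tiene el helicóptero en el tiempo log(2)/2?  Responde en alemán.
Mit v(t) = 18·exp(2·t) und Einsetzen von t = log(2)/2, finden wir v = 36.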